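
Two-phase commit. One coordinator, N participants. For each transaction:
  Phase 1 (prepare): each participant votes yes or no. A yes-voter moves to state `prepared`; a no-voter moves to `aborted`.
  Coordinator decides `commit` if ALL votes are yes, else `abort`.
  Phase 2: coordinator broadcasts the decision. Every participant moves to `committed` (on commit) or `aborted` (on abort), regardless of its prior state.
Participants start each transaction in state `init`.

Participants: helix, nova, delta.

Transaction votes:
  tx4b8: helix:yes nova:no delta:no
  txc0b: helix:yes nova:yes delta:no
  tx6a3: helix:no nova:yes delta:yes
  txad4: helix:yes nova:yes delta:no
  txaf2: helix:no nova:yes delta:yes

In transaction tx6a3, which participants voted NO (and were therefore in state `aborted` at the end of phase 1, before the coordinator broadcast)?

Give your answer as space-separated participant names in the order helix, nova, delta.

Answer: helix

Derivation:
Txn tx6a3 phase 1: helix no -> aborted; nova yes -> prepared; delta yes -> prepared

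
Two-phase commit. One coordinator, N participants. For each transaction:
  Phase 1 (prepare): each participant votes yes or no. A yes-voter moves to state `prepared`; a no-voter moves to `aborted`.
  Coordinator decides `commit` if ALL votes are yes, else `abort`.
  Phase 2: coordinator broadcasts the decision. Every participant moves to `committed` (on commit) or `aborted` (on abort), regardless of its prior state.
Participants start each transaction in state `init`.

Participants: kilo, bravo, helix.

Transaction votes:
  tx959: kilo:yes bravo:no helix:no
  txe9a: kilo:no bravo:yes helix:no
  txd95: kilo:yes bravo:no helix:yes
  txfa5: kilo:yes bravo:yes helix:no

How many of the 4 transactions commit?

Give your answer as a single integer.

tx959: no from bravo, helix -> abort (commits=0)
txe9a: no from kilo, helix -> abort (commits=0)
txd95: no from bravo -> abort (commits=0)
txfa5: no from helix -> abort (commits=0)

Answer: 0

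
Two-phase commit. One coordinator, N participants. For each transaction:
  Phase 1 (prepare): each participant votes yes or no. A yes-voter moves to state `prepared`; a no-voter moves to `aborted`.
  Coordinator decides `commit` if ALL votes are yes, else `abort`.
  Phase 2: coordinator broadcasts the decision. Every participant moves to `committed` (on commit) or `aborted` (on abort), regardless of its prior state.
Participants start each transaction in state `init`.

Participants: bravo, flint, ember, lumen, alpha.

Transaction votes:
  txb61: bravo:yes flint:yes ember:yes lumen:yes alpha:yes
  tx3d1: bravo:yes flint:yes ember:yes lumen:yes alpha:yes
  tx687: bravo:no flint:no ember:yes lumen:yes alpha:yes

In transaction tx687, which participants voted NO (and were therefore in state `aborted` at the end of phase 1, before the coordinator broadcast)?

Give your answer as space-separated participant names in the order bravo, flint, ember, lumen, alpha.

Txn tx687 phase 1: bravo no -> aborted; flint no -> aborted; ember yes -> prepared; lumen yes -> prepared; alpha yes -> prepared

Answer: bravo flint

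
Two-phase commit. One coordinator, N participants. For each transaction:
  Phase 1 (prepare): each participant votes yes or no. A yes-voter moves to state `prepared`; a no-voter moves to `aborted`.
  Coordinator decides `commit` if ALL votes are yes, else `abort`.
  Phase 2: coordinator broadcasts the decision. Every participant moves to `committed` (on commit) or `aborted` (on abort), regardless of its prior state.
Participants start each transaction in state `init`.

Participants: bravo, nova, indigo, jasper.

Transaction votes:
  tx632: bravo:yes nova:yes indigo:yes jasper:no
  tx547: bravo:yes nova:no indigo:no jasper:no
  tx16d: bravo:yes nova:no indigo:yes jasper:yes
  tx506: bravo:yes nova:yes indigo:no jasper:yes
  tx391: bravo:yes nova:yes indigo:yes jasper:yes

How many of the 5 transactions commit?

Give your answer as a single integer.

Answer: 1

Derivation:
tx632: no from jasper -> abort (commits=0)
tx547: no from nova, indigo, jasper -> abort (commits=0)
tx16d: no from nova -> abort (commits=0)
tx506: no from indigo -> abort (commits=0)
tx391: all yes -> commit (commits=1)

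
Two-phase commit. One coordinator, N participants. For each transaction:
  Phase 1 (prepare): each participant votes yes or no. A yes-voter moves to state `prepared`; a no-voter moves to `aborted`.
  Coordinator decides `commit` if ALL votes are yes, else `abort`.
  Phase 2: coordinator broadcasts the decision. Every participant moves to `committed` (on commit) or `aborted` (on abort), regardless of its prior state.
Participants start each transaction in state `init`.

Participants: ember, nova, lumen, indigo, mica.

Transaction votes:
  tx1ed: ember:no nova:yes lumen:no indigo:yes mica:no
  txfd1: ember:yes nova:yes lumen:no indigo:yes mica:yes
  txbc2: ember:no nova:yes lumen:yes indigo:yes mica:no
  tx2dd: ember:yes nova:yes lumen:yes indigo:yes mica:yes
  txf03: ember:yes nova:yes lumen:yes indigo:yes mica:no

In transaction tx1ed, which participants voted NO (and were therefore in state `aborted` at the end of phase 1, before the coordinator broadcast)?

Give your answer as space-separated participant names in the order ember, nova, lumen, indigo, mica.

Txn tx1ed phase 1: ember no -> aborted; nova yes -> prepared; lumen no -> aborted; indigo yes -> prepared; mica no -> aborted

Answer: ember lumen mica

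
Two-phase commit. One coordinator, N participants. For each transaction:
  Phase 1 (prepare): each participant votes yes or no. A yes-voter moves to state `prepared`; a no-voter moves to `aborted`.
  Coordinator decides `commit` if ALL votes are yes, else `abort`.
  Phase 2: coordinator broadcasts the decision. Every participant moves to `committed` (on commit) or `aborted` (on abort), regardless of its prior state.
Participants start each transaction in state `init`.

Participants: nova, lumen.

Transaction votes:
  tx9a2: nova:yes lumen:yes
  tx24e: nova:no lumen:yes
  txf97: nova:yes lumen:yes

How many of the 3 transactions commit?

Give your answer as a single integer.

tx9a2: all yes -> commit (commits=1)
tx24e: no from nova -> abort (commits=1)
txf97: all yes -> commit (commits=2)

Answer: 2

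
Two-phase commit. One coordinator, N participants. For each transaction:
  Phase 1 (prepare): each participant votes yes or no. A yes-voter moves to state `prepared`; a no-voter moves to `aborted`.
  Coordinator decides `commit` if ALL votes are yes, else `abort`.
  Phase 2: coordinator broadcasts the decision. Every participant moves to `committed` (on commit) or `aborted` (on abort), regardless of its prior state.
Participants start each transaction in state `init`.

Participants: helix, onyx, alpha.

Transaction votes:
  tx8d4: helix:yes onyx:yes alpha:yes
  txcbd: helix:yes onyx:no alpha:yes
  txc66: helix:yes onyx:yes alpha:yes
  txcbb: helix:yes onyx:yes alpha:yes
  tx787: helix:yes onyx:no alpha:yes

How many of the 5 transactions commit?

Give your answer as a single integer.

Answer: 3

Derivation:
tx8d4: all yes -> commit (commits=1)
txcbd: no from onyx -> abort (commits=1)
txc66: all yes -> commit (commits=2)
txcbb: all yes -> commit (commits=3)
tx787: no from onyx -> abort (commits=3)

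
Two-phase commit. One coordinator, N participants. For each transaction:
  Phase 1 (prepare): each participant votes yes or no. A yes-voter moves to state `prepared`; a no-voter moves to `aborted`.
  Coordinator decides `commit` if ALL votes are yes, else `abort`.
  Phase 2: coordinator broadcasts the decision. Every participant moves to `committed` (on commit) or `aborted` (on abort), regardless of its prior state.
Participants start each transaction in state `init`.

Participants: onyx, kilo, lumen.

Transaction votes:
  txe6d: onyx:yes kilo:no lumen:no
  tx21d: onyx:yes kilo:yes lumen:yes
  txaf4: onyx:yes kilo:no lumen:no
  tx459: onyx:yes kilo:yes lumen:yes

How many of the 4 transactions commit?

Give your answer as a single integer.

txe6d: no from kilo, lumen -> abort (commits=0)
tx21d: all yes -> commit (commits=1)
txaf4: no from kilo, lumen -> abort (commits=1)
tx459: all yes -> commit (commits=2)

Answer: 2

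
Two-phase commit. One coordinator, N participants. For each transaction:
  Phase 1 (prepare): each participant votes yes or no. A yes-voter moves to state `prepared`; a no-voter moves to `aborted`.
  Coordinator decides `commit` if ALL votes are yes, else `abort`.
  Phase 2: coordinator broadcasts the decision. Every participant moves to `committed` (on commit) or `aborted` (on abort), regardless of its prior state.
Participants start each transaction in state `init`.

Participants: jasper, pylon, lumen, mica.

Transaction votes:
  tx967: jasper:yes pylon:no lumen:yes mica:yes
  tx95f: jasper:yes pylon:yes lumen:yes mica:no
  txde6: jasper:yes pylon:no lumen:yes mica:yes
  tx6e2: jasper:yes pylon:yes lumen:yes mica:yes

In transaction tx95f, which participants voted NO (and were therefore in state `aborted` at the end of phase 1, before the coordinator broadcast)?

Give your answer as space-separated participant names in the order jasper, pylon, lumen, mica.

Answer: mica

Derivation:
Txn tx95f phase 1: jasper yes -> prepared; pylon yes -> prepared; lumen yes -> prepared; mica no -> aborted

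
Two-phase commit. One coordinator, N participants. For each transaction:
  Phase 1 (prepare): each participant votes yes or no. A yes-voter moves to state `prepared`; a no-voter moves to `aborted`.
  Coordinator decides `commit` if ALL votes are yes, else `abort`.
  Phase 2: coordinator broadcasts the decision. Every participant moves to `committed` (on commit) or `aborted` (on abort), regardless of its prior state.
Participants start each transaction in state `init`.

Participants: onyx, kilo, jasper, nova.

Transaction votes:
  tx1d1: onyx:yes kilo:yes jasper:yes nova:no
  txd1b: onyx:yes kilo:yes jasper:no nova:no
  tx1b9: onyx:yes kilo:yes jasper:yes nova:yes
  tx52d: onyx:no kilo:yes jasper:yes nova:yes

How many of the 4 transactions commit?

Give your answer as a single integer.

tx1d1: no from nova -> abort (commits=0)
txd1b: no from jasper, nova -> abort (commits=0)
tx1b9: all yes -> commit (commits=1)
tx52d: no from onyx -> abort (commits=1)

Answer: 1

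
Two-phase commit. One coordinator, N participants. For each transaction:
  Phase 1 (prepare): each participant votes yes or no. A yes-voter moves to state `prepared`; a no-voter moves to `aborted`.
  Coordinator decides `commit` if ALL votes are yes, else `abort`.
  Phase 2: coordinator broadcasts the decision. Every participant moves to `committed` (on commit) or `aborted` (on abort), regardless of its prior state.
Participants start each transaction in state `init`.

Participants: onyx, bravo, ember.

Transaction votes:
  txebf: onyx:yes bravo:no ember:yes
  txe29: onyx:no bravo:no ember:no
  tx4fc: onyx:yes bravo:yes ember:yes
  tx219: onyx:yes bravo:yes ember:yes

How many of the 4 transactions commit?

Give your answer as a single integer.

Answer: 2

Derivation:
txebf: no from bravo -> abort (commits=0)
txe29: no from onyx, bravo, ember -> abort (commits=0)
tx4fc: all yes -> commit (commits=1)
tx219: all yes -> commit (commits=2)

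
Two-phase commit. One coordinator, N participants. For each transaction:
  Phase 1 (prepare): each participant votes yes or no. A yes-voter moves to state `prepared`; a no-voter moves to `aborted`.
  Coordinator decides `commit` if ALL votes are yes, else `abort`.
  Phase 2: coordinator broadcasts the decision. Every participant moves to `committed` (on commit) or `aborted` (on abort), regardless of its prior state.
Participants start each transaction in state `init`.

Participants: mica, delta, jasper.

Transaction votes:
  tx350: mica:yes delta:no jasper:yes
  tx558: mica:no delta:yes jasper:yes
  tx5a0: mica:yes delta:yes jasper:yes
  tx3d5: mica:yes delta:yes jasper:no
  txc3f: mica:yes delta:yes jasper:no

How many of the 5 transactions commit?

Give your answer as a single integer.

tx350: no from delta -> abort (commits=0)
tx558: no from mica -> abort (commits=0)
tx5a0: all yes -> commit (commits=1)
tx3d5: no from jasper -> abort (commits=1)
txc3f: no from jasper -> abort (commits=1)

Answer: 1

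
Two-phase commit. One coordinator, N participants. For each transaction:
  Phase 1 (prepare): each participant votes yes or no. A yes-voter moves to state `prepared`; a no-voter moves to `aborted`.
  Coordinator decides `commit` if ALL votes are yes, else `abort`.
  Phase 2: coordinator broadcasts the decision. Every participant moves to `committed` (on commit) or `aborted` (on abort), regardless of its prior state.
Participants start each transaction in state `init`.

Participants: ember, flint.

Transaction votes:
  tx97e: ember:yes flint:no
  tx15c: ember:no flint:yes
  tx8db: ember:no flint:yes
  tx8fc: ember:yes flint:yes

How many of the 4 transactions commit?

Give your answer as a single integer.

tx97e: no from flint -> abort (commits=0)
tx15c: no from ember -> abort (commits=0)
tx8db: no from ember -> abort (commits=0)
tx8fc: all yes -> commit (commits=1)

Answer: 1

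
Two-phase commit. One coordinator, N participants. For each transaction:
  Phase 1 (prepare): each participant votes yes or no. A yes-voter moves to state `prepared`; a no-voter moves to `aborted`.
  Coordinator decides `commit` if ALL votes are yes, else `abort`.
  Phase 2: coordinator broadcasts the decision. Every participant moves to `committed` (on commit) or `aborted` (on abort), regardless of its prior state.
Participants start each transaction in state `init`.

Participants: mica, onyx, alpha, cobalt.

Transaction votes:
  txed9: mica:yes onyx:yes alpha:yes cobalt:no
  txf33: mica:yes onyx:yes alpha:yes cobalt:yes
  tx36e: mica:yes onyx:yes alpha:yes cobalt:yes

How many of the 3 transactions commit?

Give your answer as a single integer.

Answer: 2

Derivation:
txed9: no from cobalt -> abort (commits=0)
txf33: all yes -> commit (commits=1)
tx36e: all yes -> commit (commits=2)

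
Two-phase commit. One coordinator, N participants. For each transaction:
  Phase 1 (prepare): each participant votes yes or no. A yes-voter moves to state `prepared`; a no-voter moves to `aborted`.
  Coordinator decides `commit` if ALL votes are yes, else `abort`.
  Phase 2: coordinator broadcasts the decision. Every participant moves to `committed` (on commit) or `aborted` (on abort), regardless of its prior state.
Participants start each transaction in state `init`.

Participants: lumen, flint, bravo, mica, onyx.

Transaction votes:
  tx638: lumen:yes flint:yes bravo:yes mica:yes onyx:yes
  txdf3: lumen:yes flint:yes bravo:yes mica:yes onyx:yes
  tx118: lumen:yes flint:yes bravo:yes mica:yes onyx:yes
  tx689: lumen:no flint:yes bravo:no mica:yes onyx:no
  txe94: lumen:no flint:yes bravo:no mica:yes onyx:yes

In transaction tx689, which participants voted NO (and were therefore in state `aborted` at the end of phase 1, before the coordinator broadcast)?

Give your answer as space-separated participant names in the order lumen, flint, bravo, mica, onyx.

Txn tx689 phase 1: lumen no -> aborted; flint yes -> prepared; bravo no -> aborted; mica yes -> prepared; onyx no -> aborted

Answer: lumen bravo onyx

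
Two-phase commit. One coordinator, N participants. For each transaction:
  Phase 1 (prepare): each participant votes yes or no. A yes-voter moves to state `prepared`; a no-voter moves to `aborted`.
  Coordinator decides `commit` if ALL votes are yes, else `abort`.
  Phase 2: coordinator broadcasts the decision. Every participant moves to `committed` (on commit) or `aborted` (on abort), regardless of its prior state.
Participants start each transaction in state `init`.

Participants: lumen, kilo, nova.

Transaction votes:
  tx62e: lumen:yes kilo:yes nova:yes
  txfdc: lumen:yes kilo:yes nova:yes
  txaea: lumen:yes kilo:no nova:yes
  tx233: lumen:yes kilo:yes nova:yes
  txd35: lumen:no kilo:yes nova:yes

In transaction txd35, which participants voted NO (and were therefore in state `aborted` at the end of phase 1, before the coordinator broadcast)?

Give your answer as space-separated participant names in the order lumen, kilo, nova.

Answer: lumen

Derivation:
Txn txd35 phase 1: lumen no -> aborted; kilo yes -> prepared; nova yes -> prepared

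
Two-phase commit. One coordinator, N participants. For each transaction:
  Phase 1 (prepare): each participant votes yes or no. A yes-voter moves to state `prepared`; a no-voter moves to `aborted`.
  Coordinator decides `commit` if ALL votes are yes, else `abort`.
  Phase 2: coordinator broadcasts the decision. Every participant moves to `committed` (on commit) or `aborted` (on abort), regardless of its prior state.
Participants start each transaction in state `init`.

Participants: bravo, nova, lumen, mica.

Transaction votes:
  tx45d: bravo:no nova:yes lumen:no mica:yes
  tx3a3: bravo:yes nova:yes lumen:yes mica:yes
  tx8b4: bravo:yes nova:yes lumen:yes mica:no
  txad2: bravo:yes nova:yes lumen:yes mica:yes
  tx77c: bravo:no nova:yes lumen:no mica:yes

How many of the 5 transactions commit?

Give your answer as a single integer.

Answer: 2

Derivation:
tx45d: no from bravo, lumen -> abort (commits=0)
tx3a3: all yes -> commit (commits=1)
tx8b4: no from mica -> abort (commits=1)
txad2: all yes -> commit (commits=2)
tx77c: no from bravo, lumen -> abort (commits=2)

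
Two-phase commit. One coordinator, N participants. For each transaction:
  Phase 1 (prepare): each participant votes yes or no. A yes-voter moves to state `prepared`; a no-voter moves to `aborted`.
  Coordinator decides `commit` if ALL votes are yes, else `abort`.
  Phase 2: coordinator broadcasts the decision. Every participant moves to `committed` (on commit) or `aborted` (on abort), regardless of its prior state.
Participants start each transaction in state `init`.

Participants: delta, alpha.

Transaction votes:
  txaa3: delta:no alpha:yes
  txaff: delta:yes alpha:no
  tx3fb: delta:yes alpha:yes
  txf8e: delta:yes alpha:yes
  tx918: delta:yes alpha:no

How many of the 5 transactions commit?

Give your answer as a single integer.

txaa3: no from delta -> abort (commits=0)
txaff: no from alpha -> abort (commits=0)
tx3fb: all yes -> commit (commits=1)
txf8e: all yes -> commit (commits=2)
tx918: no from alpha -> abort (commits=2)

Answer: 2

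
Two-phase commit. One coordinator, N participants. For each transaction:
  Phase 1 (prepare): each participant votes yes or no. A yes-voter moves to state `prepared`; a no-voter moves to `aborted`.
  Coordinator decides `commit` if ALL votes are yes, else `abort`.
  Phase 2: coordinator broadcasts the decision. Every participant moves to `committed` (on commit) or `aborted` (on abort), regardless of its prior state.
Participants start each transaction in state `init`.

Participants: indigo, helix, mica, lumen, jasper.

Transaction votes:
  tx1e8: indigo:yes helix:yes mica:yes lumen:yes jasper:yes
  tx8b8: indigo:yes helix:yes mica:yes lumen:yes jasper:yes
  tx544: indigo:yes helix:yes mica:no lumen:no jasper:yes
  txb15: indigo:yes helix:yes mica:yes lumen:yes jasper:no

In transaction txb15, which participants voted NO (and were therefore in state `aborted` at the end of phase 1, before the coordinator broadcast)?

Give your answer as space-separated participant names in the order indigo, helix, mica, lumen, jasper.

Txn txb15 phase 1: indigo yes -> prepared; helix yes -> prepared; mica yes -> prepared; lumen yes -> prepared; jasper no -> aborted

Answer: jasper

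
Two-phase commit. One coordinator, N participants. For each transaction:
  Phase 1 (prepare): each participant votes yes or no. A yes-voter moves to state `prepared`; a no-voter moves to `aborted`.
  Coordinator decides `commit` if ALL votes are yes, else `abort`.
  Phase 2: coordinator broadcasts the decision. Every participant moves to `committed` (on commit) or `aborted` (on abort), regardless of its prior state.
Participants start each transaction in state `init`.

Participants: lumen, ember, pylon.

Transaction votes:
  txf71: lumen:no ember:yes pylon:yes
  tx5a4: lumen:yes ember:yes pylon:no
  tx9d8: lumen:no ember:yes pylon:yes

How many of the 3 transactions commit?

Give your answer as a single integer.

txf71: no from lumen -> abort (commits=0)
tx5a4: no from pylon -> abort (commits=0)
tx9d8: no from lumen -> abort (commits=0)

Answer: 0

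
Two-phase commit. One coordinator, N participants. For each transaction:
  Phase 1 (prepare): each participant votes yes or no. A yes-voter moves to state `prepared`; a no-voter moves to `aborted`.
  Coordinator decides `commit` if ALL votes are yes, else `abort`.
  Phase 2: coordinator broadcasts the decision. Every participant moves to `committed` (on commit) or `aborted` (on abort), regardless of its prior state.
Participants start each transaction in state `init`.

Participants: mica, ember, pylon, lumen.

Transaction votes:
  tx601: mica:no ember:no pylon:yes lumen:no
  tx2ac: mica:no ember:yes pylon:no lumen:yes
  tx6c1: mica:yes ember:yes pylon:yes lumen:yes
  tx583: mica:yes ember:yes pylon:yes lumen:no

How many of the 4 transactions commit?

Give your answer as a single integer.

tx601: no from mica, ember, lumen -> abort (commits=0)
tx2ac: no from mica, pylon -> abort (commits=0)
tx6c1: all yes -> commit (commits=1)
tx583: no from lumen -> abort (commits=1)

Answer: 1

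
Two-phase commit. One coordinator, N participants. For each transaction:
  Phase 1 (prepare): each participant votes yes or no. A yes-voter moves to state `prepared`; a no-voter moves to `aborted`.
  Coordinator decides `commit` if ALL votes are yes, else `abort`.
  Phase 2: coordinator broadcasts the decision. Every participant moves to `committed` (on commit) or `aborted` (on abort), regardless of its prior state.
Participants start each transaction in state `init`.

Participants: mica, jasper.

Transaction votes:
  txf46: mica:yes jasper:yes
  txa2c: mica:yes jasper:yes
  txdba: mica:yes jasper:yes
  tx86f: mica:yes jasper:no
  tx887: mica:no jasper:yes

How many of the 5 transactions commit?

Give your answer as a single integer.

Answer: 3

Derivation:
txf46: all yes -> commit (commits=1)
txa2c: all yes -> commit (commits=2)
txdba: all yes -> commit (commits=3)
tx86f: no from jasper -> abort (commits=3)
tx887: no from mica -> abort (commits=3)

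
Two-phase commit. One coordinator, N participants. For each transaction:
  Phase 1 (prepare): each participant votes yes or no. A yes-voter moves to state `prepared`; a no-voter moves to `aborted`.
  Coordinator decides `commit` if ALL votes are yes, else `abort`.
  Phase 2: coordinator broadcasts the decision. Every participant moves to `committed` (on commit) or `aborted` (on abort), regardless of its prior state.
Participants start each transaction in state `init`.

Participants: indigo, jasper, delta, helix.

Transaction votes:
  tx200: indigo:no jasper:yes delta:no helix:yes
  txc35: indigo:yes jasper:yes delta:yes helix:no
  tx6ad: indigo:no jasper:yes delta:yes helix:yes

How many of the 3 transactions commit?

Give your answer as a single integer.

Answer: 0

Derivation:
tx200: no from indigo, delta -> abort (commits=0)
txc35: no from helix -> abort (commits=0)
tx6ad: no from indigo -> abort (commits=0)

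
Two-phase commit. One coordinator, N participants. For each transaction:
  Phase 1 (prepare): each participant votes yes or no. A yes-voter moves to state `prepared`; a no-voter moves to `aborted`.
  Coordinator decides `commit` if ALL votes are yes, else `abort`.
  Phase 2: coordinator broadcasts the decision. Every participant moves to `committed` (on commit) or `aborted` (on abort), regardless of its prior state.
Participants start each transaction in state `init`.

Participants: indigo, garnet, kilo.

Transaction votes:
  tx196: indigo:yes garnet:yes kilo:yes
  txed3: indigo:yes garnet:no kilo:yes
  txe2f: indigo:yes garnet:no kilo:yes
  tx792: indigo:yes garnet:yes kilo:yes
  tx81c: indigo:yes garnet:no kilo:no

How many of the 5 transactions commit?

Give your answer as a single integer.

tx196: all yes -> commit (commits=1)
txed3: no from garnet -> abort (commits=1)
txe2f: no from garnet -> abort (commits=1)
tx792: all yes -> commit (commits=2)
tx81c: no from garnet, kilo -> abort (commits=2)

Answer: 2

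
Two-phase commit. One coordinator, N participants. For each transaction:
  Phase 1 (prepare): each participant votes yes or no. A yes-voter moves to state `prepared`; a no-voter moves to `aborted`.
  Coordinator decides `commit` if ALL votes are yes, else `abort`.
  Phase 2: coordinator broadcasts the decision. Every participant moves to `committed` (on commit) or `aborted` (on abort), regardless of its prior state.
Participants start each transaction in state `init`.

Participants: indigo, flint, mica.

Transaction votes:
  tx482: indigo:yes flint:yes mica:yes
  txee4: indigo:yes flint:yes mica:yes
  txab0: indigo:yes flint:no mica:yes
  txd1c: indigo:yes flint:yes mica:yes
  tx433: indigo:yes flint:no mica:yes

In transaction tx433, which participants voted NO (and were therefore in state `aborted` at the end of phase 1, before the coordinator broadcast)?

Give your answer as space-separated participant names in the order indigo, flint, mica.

Answer: flint

Derivation:
Txn tx433 phase 1: indigo yes -> prepared; flint no -> aborted; mica yes -> prepared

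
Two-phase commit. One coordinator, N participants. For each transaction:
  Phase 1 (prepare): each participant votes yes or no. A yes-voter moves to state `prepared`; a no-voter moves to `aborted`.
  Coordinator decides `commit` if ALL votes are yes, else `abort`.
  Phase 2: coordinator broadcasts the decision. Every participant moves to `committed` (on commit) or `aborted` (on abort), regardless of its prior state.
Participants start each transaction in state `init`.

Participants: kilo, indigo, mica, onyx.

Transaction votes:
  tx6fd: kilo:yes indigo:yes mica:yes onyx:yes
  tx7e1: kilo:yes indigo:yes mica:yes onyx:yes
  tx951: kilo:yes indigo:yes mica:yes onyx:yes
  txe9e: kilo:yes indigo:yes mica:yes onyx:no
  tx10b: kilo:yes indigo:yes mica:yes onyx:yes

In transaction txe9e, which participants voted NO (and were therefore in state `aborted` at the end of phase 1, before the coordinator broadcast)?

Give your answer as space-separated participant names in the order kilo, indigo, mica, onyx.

Answer: onyx

Derivation:
Txn txe9e phase 1: kilo yes -> prepared; indigo yes -> prepared; mica yes -> prepared; onyx no -> aborted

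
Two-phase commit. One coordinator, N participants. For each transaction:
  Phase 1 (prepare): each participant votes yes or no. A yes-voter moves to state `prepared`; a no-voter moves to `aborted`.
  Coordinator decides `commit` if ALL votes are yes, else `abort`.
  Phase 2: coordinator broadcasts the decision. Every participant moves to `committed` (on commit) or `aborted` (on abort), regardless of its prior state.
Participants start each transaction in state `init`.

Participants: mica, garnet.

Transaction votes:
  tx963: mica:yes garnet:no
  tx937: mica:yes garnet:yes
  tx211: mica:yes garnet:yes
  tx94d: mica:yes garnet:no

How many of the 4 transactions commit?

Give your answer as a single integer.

tx963: no from garnet -> abort (commits=0)
tx937: all yes -> commit (commits=1)
tx211: all yes -> commit (commits=2)
tx94d: no from garnet -> abort (commits=2)

Answer: 2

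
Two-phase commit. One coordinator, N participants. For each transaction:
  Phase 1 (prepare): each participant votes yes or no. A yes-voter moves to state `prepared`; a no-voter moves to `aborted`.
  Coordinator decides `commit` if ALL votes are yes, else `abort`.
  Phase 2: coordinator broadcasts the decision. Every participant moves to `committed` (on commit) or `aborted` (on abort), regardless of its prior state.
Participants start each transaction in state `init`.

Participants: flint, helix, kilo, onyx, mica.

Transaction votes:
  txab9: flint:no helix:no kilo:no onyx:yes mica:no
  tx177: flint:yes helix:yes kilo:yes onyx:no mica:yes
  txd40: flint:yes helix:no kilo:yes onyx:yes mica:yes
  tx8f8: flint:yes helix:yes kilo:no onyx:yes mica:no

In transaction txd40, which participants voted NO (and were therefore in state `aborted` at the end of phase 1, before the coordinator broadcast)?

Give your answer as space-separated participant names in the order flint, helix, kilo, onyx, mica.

Answer: helix

Derivation:
Txn txd40 phase 1: flint yes -> prepared; helix no -> aborted; kilo yes -> prepared; onyx yes -> prepared; mica yes -> prepared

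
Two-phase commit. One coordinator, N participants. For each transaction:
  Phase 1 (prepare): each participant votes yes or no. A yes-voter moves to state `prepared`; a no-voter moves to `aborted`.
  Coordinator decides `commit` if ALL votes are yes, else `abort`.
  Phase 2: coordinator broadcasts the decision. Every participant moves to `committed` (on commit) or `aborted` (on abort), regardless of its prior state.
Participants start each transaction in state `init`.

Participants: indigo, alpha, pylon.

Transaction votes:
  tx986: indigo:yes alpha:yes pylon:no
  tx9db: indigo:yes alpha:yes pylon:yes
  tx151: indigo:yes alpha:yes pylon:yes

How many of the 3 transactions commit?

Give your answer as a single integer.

tx986: no from pylon -> abort (commits=0)
tx9db: all yes -> commit (commits=1)
tx151: all yes -> commit (commits=2)

Answer: 2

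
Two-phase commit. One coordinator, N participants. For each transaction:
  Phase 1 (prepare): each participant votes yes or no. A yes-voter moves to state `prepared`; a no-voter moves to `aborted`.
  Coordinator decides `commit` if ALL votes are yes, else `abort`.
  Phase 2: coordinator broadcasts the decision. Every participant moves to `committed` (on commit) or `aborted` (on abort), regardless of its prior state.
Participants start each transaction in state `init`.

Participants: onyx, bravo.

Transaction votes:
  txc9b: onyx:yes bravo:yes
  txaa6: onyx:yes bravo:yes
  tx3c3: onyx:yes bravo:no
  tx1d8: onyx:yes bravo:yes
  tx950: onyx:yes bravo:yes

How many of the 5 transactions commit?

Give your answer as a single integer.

txc9b: all yes -> commit (commits=1)
txaa6: all yes -> commit (commits=2)
tx3c3: no from bravo -> abort (commits=2)
tx1d8: all yes -> commit (commits=3)
tx950: all yes -> commit (commits=4)

Answer: 4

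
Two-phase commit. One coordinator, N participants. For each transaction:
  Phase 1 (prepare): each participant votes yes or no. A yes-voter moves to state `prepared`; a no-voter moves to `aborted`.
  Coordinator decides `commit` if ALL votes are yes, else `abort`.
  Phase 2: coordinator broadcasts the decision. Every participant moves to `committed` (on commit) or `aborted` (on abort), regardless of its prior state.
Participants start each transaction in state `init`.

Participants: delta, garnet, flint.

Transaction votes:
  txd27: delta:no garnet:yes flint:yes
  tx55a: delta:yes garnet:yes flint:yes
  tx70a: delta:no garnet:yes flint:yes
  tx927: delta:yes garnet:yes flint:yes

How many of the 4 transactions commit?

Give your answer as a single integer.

txd27: no from delta -> abort (commits=0)
tx55a: all yes -> commit (commits=1)
tx70a: no from delta -> abort (commits=1)
tx927: all yes -> commit (commits=2)

Answer: 2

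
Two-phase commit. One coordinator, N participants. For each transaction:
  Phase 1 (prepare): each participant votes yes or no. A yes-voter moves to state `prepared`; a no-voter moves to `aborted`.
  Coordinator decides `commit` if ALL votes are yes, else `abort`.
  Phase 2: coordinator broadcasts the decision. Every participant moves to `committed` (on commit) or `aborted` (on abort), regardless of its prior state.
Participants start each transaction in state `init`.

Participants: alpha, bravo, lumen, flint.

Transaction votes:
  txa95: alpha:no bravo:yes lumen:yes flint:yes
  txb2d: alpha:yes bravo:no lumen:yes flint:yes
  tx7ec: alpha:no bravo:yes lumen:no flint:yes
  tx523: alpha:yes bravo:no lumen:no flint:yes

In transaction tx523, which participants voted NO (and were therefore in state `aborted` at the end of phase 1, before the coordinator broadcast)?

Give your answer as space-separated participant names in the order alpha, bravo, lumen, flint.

Txn tx523 phase 1: alpha yes -> prepared; bravo no -> aborted; lumen no -> aborted; flint yes -> prepared

Answer: bravo lumen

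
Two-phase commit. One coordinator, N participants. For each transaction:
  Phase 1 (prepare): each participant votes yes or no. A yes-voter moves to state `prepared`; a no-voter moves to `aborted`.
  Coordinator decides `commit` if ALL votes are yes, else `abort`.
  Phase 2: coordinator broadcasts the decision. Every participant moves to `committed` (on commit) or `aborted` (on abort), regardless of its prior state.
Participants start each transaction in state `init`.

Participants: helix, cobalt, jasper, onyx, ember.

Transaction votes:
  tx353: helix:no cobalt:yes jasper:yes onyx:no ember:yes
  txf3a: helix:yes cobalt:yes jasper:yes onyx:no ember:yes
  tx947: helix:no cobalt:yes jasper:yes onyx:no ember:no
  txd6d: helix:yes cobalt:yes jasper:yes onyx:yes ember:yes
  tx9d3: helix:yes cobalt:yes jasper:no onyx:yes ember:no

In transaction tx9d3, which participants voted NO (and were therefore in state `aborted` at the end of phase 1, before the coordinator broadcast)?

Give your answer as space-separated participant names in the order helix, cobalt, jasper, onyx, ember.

Txn tx9d3 phase 1: helix yes -> prepared; cobalt yes -> prepared; jasper no -> aborted; onyx yes -> prepared; ember no -> aborted

Answer: jasper ember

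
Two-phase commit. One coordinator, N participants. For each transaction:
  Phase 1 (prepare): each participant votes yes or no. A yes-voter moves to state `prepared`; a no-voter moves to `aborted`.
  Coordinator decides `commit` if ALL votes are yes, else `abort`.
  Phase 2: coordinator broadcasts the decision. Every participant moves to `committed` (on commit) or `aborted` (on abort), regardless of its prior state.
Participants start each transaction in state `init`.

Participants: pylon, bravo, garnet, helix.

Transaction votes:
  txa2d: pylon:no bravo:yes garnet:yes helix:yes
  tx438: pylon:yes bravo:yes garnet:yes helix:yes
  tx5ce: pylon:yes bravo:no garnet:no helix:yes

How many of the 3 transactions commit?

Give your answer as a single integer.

Answer: 1

Derivation:
txa2d: no from pylon -> abort (commits=0)
tx438: all yes -> commit (commits=1)
tx5ce: no from bravo, garnet -> abort (commits=1)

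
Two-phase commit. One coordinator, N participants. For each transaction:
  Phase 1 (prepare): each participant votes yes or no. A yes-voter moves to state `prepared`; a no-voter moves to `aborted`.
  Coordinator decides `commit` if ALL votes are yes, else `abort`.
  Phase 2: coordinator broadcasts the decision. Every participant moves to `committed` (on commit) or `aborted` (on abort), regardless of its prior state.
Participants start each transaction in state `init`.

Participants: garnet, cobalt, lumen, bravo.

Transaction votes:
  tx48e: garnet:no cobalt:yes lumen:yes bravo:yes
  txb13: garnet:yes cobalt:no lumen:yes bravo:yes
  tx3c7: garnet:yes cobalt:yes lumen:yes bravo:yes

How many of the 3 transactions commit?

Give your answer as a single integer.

Answer: 1

Derivation:
tx48e: no from garnet -> abort (commits=0)
txb13: no from cobalt -> abort (commits=0)
tx3c7: all yes -> commit (commits=1)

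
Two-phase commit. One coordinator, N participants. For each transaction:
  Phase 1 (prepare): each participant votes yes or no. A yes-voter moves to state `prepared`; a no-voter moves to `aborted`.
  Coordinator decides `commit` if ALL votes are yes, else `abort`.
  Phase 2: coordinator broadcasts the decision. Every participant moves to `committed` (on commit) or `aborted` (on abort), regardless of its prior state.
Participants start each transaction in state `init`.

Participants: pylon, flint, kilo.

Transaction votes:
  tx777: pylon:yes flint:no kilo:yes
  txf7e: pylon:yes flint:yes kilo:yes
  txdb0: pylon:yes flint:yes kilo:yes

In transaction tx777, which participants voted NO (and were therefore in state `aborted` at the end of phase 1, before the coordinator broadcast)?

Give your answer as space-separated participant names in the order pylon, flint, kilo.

Answer: flint

Derivation:
Txn tx777 phase 1: pylon yes -> prepared; flint no -> aborted; kilo yes -> prepared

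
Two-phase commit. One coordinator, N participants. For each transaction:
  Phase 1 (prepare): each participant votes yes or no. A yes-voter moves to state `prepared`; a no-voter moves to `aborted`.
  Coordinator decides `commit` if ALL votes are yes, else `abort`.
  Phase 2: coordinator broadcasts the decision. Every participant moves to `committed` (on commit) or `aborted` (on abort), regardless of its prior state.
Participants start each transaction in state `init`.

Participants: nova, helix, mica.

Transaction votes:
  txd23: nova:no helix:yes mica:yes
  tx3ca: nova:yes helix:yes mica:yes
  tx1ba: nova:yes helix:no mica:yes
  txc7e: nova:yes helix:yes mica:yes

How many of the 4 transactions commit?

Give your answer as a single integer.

Answer: 2

Derivation:
txd23: no from nova -> abort (commits=0)
tx3ca: all yes -> commit (commits=1)
tx1ba: no from helix -> abort (commits=1)
txc7e: all yes -> commit (commits=2)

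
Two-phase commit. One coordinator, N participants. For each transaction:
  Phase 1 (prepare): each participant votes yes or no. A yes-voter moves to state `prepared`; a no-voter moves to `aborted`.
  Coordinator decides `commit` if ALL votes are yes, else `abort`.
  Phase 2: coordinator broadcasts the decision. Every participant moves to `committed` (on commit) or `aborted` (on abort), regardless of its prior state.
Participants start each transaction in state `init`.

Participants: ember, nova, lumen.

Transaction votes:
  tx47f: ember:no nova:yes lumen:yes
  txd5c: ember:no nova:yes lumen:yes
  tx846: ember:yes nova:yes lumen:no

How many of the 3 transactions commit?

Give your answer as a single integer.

Answer: 0

Derivation:
tx47f: no from ember -> abort (commits=0)
txd5c: no from ember -> abort (commits=0)
tx846: no from lumen -> abort (commits=0)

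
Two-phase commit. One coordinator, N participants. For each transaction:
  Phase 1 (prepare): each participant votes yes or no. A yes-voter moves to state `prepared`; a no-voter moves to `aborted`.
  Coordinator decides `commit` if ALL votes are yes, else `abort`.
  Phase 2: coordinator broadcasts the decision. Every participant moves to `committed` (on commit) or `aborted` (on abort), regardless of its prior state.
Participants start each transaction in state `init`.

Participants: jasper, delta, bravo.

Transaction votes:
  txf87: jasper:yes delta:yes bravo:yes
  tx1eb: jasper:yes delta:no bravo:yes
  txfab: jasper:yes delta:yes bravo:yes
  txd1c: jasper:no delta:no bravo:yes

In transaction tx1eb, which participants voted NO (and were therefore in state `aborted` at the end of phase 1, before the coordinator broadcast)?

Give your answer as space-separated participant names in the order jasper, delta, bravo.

Txn tx1eb phase 1: jasper yes -> prepared; delta no -> aborted; bravo yes -> prepared

Answer: delta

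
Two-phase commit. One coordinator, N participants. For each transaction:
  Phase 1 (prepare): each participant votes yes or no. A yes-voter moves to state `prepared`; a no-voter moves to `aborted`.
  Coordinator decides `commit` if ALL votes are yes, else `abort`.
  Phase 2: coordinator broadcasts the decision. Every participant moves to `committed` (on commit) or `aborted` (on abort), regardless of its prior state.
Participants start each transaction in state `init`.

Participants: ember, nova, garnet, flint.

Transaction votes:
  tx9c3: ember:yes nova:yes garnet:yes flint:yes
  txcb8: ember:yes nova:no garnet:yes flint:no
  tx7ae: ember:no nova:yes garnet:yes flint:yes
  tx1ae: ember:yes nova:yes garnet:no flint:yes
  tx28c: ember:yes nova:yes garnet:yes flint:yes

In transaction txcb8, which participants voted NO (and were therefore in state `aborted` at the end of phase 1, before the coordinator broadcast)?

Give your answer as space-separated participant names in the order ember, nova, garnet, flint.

Txn txcb8 phase 1: ember yes -> prepared; nova no -> aborted; garnet yes -> prepared; flint no -> aborted

Answer: nova flint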